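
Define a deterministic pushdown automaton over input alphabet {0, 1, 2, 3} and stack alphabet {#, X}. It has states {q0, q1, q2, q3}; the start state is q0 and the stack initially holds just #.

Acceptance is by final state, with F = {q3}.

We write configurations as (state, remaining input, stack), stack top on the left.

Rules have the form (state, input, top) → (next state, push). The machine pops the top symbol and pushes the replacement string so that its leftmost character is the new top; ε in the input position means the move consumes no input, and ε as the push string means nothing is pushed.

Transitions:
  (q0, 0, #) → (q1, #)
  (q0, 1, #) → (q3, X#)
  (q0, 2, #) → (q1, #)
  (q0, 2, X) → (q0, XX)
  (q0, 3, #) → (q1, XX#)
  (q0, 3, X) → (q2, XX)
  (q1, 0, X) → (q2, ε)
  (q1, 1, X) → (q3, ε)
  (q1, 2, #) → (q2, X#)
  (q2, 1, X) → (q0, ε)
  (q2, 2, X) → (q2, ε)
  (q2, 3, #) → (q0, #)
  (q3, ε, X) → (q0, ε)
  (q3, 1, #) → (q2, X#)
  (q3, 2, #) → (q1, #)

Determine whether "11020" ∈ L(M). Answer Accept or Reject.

(q0, 11020, #) ⊢ (q3, 1020, X#) ⊢ (q0, 1020, #) ⊢ (q3, 020, X#) ⊢ (q0, 020, #) ⊢ (q1, 20, #) ⊢ (q2, 0, X#)
No transition applies at (q2, 0, X#); input not fully consumed.

Reject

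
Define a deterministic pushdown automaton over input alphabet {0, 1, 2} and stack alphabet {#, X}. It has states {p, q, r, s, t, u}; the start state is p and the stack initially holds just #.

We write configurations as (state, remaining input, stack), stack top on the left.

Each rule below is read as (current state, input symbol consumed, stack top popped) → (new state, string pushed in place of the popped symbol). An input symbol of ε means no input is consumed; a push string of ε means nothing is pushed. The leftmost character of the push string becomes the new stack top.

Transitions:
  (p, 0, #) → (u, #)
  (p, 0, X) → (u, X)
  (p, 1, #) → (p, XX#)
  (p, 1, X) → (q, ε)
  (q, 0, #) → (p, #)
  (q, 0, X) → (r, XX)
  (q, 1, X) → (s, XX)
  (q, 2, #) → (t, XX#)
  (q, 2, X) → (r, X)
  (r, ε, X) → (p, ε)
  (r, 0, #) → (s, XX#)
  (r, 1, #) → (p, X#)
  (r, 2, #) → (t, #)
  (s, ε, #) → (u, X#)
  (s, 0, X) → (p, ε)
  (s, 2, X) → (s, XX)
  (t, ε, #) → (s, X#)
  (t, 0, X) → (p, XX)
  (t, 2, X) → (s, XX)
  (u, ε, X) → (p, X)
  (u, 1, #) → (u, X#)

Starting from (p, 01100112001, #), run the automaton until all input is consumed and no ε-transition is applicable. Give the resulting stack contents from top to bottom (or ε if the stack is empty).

XX#

(p, 01100112001, #)
  read 0, top #: go to u, push # → (u, 1100112001, #)
  read 1, top #: go to u, push X# → (u, 100112001, X#)
  ε-move, top X: go to p, push X → (p, 100112001, X#)
  read 1, top X: go to q, push ε → (q, 00112001, #)
  read 0, top #: go to p, push # → (p, 0112001, #)
  read 0, top #: go to u, push # → (u, 112001, #)
  read 1, top #: go to u, push X# → (u, 12001, X#)
  ε-move, top X: go to p, push X → (p, 12001, X#)
  read 1, top X: go to q, push ε → (q, 2001, #)
  read 2, top #: go to t, push XX# → (t, 001, XX#)
  read 0, top X: go to p, push XX → (p, 01, XXX#)
  read 0, top X: go to u, push X → (u, 1, XXX#)
  ε-move, top X: go to p, push X → (p, 1, XXX#)
  read 1, top X: go to q, push ε → (q, ε, XX#)
All input consumed in state q with stack XX#.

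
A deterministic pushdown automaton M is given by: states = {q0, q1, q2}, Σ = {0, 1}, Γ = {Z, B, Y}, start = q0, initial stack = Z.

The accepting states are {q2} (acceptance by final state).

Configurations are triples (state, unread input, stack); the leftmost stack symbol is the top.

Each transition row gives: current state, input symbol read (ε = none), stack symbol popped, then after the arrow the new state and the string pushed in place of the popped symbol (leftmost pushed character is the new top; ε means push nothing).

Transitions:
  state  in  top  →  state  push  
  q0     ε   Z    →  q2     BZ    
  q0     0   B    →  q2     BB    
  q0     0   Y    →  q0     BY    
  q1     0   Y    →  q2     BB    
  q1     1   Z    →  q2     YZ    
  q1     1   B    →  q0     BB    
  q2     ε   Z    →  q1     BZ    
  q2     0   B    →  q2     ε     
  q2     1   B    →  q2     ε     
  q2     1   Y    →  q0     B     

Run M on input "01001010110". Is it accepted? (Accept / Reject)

Accept

(q0, 01001010110, Z) ⊢ (q2, 01001010110, BZ) ⊢ (q2, 1001010110, Z) ⊢ (q1, 1001010110, BZ) ⊢ (q0, 001010110, BBZ) ⊢ (q2, 01010110, BBBZ) ⊢ (q2, 1010110, BBZ) ⊢ (q2, 010110, BZ) ⊢ (q2, 10110, Z) ⊢ (q1, 10110, BZ) ⊢ (q0, 0110, BBZ) ⊢ (q2, 110, BBBZ) ⊢ (q2, 10, BBZ) ⊢ (q2, 0, BZ) ⊢ (q2, ε, Z)
All input consumed; state q2 ∈ F.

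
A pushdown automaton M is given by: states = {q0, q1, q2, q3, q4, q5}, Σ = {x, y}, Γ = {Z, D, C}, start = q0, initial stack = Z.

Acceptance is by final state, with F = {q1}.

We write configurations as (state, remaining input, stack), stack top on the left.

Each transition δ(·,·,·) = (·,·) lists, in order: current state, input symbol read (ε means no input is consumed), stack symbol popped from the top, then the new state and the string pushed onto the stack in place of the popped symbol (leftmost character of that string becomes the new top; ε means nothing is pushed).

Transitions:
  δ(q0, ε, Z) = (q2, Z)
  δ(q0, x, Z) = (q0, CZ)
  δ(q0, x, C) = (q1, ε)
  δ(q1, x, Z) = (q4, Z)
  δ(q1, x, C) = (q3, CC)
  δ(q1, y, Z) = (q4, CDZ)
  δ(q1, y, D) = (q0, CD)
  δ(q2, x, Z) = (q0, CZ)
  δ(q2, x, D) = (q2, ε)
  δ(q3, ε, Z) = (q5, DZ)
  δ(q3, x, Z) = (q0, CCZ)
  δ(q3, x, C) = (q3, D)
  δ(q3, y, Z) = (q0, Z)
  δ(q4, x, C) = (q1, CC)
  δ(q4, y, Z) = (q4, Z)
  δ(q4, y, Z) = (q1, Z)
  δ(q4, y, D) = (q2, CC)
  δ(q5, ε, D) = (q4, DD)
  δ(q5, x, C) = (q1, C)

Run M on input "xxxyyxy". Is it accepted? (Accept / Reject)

One accepting computation: (q0, xxxyyxy, Z) ⊢ (q0, xxyyxy, CZ) ⊢ (q1, xyyxy, Z) ⊢ (q4, yyxy, Z) ⊢ (q4, yxy, Z) ⊢ (q1, xy, Z) ⊢ (q4, y, Z) ⊢ (q1, ε, Z)
All input consumed and state q1 ∈ F.

Accept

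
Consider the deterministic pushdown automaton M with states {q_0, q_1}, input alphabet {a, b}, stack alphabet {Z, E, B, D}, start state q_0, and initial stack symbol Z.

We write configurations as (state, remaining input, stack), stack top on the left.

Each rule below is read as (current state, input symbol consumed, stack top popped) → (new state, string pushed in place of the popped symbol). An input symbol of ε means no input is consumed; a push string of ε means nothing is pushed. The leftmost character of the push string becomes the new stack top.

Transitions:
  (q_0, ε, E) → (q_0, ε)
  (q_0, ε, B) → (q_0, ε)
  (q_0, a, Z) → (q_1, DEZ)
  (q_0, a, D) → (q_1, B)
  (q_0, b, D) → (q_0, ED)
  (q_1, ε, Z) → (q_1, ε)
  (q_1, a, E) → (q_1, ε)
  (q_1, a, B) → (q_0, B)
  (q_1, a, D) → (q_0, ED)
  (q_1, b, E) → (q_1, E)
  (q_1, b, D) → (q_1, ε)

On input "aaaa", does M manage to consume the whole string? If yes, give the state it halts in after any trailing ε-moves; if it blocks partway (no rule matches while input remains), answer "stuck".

q_0

(q_0, aaaa, Z)
  read a, top Z: go to q_1, push DEZ → (q_1, aaa, DEZ)
  read a, top D: go to q_0, push ED → (q_0, aa, EDEZ)
  ε-move, top E: go to q_0, push ε → (q_0, aa, DEZ)
  read a, top D: go to q_1, push B → (q_1, a, BEZ)
  read a, top B: go to q_0, push B → (q_0, ε, BEZ)
  ε-move, top B: go to q_0, push ε → (q_0, ε, EZ)
  ε-move, top E: go to q_0, push ε → (q_0, ε, Z)
All input consumed; M is in state q_0.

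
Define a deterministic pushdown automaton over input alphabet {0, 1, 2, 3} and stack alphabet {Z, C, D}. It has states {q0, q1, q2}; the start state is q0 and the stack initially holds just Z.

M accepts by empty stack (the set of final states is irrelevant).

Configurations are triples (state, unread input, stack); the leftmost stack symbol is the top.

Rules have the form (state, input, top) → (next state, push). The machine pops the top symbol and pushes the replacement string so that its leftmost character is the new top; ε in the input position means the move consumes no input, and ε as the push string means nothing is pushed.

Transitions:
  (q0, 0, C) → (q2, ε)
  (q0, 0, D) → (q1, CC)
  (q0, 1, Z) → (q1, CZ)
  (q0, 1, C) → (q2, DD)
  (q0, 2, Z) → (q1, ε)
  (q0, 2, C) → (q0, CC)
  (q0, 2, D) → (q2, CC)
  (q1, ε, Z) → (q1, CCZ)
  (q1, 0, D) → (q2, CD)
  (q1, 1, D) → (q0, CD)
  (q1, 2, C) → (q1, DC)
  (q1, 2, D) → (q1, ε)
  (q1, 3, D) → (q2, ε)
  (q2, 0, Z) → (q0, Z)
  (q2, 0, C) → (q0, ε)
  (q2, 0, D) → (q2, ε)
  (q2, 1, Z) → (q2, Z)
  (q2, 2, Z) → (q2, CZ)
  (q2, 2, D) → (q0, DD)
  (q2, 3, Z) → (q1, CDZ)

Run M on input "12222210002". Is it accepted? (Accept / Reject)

(q0, 12222210002, Z) ⊢ (q1, 2222210002, CZ) ⊢ (q1, 222210002, DCZ) ⊢ (q1, 22210002, CZ) ⊢ (q1, 2210002, DCZ) ⊢ (q1, 210002, CZ) ⊢ (q1, 10002, DCZ) ⊢ (q0, 0002, CDCZ) ⊢ (q2, 002, DCZ) ⊢ (q2, 02, CZ) ⊢ (q0, 2, Z) ⊢ (q1, ε, ε)
All input consumed and the stack is empty.

Accept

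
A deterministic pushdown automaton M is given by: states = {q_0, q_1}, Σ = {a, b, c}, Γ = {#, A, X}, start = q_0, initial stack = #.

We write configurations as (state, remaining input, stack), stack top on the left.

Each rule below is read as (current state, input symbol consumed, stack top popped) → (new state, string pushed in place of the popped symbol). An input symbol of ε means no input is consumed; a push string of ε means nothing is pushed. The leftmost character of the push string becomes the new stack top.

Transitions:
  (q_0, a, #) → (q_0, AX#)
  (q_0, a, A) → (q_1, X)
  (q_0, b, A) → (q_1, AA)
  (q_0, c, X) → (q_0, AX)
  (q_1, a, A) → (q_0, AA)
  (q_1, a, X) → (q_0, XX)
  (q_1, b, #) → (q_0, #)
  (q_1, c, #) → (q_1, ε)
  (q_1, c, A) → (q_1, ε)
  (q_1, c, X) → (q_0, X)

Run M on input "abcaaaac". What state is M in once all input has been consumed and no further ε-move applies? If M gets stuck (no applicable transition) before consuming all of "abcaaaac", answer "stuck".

(q_0, abcaaaac, #)
  read a, top #: go to q_0, push AX# → (q_0, bcaaaac, AX#)
  read b, top A: go to q_1, push AA → (q_1, caaaac, AAX#)
  read c, top A: go to q_1, push ε → (q_1, aaaac, AX#)
  read a, top A: go to q_0, push AA → (q_0, aaac, AAX#)
  read a, top A: go to q_1, push X → (q_1, aac, XAX#)
  read a, top X: go to q_0, push XX → (q_0, ac, XXAX#)
No transition for (q_0, a, top X); M blocks with input ac remaining.

stuck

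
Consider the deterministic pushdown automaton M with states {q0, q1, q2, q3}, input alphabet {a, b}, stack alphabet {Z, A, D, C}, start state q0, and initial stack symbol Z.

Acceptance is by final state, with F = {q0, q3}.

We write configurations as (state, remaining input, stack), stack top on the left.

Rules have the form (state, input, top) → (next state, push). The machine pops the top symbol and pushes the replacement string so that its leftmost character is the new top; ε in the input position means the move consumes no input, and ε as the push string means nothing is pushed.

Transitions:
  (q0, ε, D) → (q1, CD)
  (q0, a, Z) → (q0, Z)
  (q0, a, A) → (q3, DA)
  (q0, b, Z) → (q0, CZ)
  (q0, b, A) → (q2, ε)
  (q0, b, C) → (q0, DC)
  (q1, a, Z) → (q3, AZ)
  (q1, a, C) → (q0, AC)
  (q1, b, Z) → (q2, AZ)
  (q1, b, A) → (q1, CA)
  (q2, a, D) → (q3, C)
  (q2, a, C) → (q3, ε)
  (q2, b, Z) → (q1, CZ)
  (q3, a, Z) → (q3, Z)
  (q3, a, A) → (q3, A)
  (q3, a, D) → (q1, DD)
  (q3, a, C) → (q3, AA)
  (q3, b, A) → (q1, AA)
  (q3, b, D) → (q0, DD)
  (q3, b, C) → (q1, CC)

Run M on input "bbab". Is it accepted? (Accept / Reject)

(q0, bbab, Z) ⊢ (q0, bab, CZ) ⊢ (q0, ab, DCZ) ⊢ (q1, ab, CDCZ) ⊢ (q0, b, ACDCZ) ⊢ (q2, ε, CDCZ)
All input consumed; state q2 ∉ F and no further ε-move applies.

Reject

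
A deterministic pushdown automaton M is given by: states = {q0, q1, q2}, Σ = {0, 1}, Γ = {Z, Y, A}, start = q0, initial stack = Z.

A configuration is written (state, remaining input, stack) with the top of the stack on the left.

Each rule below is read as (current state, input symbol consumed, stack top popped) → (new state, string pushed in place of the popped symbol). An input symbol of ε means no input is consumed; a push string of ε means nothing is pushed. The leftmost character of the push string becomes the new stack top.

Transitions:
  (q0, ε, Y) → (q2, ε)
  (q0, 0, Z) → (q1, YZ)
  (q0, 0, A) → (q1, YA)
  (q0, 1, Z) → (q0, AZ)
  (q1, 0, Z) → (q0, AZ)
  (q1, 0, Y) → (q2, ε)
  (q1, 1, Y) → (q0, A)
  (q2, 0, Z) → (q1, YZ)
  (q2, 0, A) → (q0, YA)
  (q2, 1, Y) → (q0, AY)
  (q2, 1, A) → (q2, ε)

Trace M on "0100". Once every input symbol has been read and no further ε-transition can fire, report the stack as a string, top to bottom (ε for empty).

AZ

(q0, 0100, Z)
  read 0, top Z: go to q1, push YZ → (q1, 100, YZ)
  read 1, top Y: go to q0, push A → (q0, 00, AZ)
  read 0, top A: go to q1, push YA → (q1, 0, YAZ)
  read 0, top Y: go to q2, push ε → (q2, ε, AZ)
All input consumed in state q2 with stack AZ.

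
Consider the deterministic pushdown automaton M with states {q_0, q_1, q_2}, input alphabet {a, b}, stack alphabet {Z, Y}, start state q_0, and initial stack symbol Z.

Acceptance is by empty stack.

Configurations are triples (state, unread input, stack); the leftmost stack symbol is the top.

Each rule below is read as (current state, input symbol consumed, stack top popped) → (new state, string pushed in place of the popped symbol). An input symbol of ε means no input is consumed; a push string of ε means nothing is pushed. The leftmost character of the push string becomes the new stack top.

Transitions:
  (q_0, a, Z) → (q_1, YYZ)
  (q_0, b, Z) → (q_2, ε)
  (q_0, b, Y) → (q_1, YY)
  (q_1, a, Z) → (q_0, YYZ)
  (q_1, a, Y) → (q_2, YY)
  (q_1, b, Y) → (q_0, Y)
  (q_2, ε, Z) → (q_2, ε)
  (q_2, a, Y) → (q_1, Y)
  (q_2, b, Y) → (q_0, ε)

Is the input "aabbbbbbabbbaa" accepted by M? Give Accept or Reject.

(q_0, aabbbbbbabbbaa, Z)
  read a, top Z: go to q_1, push YYZ → (q_1, abbbbbbabbbaa, YYZ)
  read a, top Y: go to q_2, push YY → (q_2, bbbbbbabbbaa, YYYZ)
  read b, top Y: go to q_0, push ε → (q_0, bbbbbabbbaa, YYZ)
  read b, top Y: go to q_1, push YY → (q_1, bbbbabbbaa, YYYZ)
  read b, top Y: go to q_0, push Y → (q_0, bbbabbbaa, YYYZ)
  read b, top Y: go to q_1, push YY → (q_1, bbabbbaa, YYYYZ)
  read b, top Y: go to q_0, push Y → (q_0, babbbaa, YYYYZ)
  read b, top Y: go to q_1, push YY → (q_1, abbbaa, YYYYYZ)
  read a, top Y: go to q_2, push YY → (q_2, bbbaa, YYYYYYZ)
  read b, top Y: go to q_0, push ε → (q_0, bbaa, YYYYYZ)
  read b, top Y: go to q_1, push YY → (q_1, baa, YYYYYYZ)
  read b, top Y: go to q_0, push Y → (q_0, aa, YYYYYYZ)
No transition applies at (q_0, aa, YYYYYYZ); input not fully consumed.

Reject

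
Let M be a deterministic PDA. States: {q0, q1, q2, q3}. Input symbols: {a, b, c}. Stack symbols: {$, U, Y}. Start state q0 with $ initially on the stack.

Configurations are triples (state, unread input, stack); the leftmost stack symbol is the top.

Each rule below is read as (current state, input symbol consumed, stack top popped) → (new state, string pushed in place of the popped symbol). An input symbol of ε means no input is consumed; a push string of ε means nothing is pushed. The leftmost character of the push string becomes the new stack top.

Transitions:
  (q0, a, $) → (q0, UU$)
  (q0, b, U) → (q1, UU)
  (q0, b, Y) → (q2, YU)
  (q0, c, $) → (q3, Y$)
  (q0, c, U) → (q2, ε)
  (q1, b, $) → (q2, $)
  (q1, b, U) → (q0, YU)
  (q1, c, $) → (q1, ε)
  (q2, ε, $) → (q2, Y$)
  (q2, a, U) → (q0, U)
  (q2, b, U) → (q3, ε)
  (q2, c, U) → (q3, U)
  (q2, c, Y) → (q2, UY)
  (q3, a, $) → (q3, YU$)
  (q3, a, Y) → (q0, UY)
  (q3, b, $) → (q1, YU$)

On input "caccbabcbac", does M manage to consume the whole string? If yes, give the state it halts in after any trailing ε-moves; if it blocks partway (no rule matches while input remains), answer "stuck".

(q0, caccbabcbac, $)
  read c, top $: go to q3, push Y$ → (q3, accbabcbac, Y$)
  read a, top Y: go to q0, push UY → (q0, ccbabcbac, UY$)
  read c, top U: go to q2, push ε → (q2, cbabcbac, Y$)
  read c, top Y: go to q2, push UY → (q2, babcbac, UY$)
  read b, top U: go to q3, push ε → (q3, abcbac, Y$)
  read a, top Y: go to q0, push UY → (q0, bcbac, UY$)
  read b, top U: go to q1, push UU → (q1, cbac, UUY$)
No transition for (q1, c, top U); M blocks with input cbac remaining.

stuck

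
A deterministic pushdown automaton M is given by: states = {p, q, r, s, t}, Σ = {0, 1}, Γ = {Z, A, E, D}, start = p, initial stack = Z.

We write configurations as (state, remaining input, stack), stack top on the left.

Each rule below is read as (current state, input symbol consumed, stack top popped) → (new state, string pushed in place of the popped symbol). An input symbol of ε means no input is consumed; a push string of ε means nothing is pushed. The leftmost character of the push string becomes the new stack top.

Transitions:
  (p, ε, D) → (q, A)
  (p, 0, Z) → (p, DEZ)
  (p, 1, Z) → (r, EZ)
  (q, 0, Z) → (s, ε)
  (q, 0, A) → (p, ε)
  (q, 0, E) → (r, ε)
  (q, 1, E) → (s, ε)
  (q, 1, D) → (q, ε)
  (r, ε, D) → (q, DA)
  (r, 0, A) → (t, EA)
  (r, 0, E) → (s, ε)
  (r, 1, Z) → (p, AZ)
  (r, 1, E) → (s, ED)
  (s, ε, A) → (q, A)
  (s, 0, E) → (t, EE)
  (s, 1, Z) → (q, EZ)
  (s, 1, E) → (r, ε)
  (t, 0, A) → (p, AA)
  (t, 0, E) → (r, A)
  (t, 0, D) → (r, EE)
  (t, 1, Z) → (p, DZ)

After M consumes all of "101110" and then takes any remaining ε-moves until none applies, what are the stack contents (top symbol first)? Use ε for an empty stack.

Z

(p, 101110, Z)
  read 1, top Z: go to r, push EZ → (r, 01110, EZ)
  read 0, top E: go to s, push ε → (s, 1110, Z)
  read 1, top Z: go to q, push EZ → (q, 110, EZ)
  read 1, top E: go to s, push ε → (s, 10, Z)
  read 1, top Z: go to q, push EZ → (q, 0, EZ)
  read 0, top E: go to r, push ε → (r, ε, Z)
All input consumed in state r with stack Z.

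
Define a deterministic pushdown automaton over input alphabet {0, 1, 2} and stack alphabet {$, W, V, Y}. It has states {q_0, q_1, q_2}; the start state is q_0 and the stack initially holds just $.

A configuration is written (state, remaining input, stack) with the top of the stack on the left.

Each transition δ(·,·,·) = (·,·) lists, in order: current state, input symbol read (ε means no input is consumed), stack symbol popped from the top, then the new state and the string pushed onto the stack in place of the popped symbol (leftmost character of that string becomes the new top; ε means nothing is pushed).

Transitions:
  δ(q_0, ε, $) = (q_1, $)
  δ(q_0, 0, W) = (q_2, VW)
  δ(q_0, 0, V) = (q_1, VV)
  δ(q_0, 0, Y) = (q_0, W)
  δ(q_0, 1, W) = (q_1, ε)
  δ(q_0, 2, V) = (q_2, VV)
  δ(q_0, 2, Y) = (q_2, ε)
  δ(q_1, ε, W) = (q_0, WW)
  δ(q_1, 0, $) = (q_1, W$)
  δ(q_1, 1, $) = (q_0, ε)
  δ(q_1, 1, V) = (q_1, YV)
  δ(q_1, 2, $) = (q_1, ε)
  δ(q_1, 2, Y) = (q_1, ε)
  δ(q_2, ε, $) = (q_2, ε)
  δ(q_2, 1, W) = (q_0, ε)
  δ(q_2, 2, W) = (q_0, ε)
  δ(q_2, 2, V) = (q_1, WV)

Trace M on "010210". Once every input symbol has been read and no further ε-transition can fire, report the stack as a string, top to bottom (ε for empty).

VWWVWW$

(q_0, 010210, $) ⊢ (q_1, 010210, $) ⊢ (q_1, 10210, W$) ⊢ (q_0, 10210, WW$) ⊢ (q_1, 0210, W$) ⊢ (q_0, 0210, WW$) ⊢ (q_2, 210, VWW$) ⊢ (q_1, 10, WVWW$) ⊢ (q_0, 10, WWVWW$) ⊢ (q_1, 0, WVWW$) ⊢ (q_0, 0, WWVWW$) ⊢ (q_2, ε, VWWVWW$)
All input consumed in state q_2 with stack VWWVWW$.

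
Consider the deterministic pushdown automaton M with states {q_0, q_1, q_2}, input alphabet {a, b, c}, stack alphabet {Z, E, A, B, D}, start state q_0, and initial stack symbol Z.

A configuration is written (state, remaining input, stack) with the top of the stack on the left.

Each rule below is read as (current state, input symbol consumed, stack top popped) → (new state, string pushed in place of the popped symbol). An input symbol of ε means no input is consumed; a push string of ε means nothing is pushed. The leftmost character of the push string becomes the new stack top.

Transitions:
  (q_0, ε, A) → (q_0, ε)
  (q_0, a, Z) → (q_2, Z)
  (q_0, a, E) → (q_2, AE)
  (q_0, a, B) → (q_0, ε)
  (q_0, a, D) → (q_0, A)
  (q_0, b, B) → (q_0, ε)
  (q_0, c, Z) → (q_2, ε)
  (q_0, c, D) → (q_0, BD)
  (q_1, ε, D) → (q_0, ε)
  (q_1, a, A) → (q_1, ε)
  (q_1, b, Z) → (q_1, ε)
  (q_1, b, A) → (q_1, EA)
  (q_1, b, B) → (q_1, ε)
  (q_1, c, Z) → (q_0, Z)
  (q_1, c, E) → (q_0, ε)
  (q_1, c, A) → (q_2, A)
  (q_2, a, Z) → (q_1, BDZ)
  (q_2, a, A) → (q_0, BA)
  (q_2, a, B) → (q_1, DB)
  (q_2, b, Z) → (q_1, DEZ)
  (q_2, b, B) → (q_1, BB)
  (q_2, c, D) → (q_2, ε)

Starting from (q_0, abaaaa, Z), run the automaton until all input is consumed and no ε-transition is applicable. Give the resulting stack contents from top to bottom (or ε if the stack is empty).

(q_0, abaaaa, Z)
  read a, top Z: go to q_2, push Z → (q_2, baaaa, Z)
  read b, top Z: go to q_1, push DEZ → (q_1, aaaa, DEZ)
  ε-move, top D: go to q_0, push ε → (q_0, aaaa, EZ)
  read a, top E: go to q_2, push AE → (q_2, aaa, AEZ)
  read a, top A: go to q_0, push BA → (q_0, aa, BAEZ)
  read a, top B: go to q_0, push ε → (q_0, a, AEZ)
  ε-move, top A: go to q_0, push ε → (q_0, a, EZ)
  read a, top E: go to q_2, push AE → (q_2, ε, AEZ)
All input consumed in state q_2 with stack AEZ.

AEZ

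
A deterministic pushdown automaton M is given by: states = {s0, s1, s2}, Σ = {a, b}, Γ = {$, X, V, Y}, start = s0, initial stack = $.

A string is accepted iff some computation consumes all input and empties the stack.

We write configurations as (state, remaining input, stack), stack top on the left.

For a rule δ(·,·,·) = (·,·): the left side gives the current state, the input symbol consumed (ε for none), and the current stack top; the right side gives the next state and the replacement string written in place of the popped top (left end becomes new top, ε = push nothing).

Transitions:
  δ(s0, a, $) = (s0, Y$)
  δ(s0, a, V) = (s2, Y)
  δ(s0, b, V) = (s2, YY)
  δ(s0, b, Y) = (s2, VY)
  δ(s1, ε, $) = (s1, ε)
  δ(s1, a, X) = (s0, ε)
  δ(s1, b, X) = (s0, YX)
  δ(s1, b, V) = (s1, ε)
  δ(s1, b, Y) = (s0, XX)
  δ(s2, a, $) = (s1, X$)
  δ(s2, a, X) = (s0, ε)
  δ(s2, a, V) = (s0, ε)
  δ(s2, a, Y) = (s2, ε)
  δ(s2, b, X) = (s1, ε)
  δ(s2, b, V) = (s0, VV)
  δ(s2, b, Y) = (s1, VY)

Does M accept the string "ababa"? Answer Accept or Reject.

(s0, ababa, $) ⊢ (s0, baba, Y$) ⊢ (s2, aba, VY$) ⊢ (s0, ba, Y$) ⊢ (s2, a, VY$) ⊢ (s0, ε, Y$)
All input consumed; stack is Y$, not empty, and no further ε-move applies.

Reject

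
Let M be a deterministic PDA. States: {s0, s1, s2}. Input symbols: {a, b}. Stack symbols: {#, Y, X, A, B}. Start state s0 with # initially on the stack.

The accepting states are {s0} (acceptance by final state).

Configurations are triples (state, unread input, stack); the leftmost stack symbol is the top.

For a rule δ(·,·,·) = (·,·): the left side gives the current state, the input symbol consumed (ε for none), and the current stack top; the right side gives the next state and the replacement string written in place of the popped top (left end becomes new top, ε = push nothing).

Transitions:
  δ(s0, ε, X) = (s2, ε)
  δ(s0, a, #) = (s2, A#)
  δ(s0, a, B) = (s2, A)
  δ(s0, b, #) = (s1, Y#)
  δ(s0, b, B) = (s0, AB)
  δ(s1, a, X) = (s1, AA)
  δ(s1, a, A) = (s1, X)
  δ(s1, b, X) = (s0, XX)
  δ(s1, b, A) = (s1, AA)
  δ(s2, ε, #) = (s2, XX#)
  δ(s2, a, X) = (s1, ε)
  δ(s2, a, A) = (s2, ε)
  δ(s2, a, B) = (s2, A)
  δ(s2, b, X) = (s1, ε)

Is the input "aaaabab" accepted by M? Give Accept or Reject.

(s0, aaaabab, #)
  read a, top #: go to s2, push A# → (s2, aaabab, A#)
  read a, top A: go to s2, push ε → (s2, aabab, #)
  ε-move, top #: go to s2, push XX# → (s2, aabab, XX#)
  read a, top X: go to s1, push ε → (s1, abab, X#)
  read a, top X: go to s1, push AA → (s1, bab, AA#)
  read b, top A: go to s1, push AA → (s1, ab, AAA#)
  read a, top A: go to s1, push X → (s1, b, XAA#)
  read b, top X: go to s0, push XX → (s0, ε, XXAA#)
All input consumed; state s0 ∈ F.

Accept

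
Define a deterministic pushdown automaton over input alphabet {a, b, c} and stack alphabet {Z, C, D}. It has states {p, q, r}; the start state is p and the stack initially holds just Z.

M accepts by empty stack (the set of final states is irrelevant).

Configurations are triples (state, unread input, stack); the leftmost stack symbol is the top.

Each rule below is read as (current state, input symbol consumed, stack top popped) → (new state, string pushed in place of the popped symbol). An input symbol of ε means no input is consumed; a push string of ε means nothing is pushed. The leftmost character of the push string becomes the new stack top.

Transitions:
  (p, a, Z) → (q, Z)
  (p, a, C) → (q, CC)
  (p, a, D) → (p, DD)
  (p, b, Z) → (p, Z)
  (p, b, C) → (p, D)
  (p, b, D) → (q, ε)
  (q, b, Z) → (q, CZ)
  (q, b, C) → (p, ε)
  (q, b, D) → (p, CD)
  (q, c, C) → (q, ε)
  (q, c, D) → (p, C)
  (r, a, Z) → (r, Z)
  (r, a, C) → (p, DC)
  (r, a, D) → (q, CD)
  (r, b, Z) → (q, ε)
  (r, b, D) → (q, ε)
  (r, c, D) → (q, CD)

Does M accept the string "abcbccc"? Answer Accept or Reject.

Reject

(p, abcbccc, Z)
  read a, top Z: go to q, push Z → (q, bcbccc, Z)
  read b, top Z: go to q, push CZ → (q, cbccc, CZ)
  read c, top C: go to q, push ε → (q, bccc, Z)
  read b, top Z: go to q, push CZ → (q, ccc, CZ)
  read c, top C: go to q, push ε → (q, cc, Z)
No transition applies at (q, cc, Z); input not fully consumed.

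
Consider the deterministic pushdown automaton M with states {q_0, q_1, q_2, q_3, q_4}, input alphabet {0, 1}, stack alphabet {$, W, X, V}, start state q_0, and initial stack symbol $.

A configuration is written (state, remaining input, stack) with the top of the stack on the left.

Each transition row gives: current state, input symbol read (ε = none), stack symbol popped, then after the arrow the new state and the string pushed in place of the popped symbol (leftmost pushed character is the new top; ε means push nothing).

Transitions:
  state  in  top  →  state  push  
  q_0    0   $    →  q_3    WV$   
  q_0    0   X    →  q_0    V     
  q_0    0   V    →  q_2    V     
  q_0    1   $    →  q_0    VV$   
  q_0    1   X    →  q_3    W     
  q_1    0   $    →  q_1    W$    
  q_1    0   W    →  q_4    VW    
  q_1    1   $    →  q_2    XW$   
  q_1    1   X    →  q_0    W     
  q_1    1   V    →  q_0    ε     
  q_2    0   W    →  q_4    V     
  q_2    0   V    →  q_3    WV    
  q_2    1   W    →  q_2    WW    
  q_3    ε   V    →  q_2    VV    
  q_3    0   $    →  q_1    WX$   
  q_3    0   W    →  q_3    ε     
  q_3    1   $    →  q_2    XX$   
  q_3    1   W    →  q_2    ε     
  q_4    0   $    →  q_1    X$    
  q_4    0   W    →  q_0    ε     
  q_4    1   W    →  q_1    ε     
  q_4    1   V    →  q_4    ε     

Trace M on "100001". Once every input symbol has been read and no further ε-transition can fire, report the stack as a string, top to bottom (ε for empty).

(q_0, 100001, $)
  read 1, top $: go to q_0, push VV$ → (q_0, 00001, VV$)
  read 0, top V: go to q_2, push V → (q_2, 0001, VV$)
  read 0, top V: go to q_3, push WV → (q_3, 001, WVV$)
  read 0, top W: go to q_3, push ε → (q_3, 01, VV$)
  ε-move, top V: go to q_2, push VV → (q_2, 01, VVV$)
  read 0, top V: go to q_3, push WV → (q_3, 1, WVVV$)
  read 1, top W: go to q_2, push ε → (q_2, ε, VVV$)
All input consumed in state q_2 with stack VVV$.

VVV$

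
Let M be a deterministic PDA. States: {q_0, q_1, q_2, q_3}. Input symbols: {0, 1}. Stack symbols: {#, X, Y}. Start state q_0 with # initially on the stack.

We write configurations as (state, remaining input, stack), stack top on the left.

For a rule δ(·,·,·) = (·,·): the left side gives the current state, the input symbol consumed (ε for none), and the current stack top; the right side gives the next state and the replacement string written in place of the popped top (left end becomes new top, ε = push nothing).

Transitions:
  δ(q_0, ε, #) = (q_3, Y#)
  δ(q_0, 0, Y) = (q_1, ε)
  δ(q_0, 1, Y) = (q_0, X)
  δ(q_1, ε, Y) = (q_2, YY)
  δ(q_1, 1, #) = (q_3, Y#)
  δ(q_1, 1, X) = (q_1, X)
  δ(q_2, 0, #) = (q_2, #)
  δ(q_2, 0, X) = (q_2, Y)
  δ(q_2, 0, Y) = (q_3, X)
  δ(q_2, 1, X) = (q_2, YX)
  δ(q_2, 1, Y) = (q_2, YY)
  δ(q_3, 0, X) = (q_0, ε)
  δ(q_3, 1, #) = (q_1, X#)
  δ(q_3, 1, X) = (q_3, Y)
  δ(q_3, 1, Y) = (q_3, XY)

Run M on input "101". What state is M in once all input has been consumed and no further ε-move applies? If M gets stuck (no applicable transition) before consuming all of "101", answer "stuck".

q_0

(q_0, 101, #)
  ε-move, top #: go to q_3, push Y# → (q_3, 101, Y#)
  read 1, top Y: go to q_3, push XY → (q_3, 01, XY#)
  read 0, top X: go to q_0, push ε → (q_0, 1, Y#)
  read 1, top Y: go to q_0, push X → (q_0, ε, X#)
All input consumed; M is in state q_0.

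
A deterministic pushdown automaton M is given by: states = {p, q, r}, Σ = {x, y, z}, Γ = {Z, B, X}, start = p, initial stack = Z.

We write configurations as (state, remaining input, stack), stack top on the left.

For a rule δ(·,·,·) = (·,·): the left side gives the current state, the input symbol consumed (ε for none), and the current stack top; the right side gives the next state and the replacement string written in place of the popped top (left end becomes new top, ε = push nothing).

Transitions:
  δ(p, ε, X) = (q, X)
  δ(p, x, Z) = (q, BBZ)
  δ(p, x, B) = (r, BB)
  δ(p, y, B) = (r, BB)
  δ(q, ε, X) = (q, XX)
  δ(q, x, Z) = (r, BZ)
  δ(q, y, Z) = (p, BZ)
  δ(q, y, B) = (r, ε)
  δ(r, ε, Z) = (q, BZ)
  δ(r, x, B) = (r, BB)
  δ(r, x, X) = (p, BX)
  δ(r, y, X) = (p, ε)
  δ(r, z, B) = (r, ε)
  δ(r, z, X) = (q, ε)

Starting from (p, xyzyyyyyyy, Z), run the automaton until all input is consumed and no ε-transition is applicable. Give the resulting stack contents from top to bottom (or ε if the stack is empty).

BZ

(p, xyzyyyyyyy, Z)
  read x, top Z: go to q, push BBZ → (q, yzyyyyyyy, BBZ)
  read y, top B: go to r, push ε → (r, zyyyyyyy, BZ)
  read z, top B: go to r, push ε → (r, yyyyyyy, Z)
  ε-move, top Z: go to q, push BZ → (q, yyyyyyy, BZ)
  read y, top B: go to r, push ε → (r, yyyyyy, Z)
  ε-move, top Z: go to q, push BZ → (q, yyyyyy, BZ)
  read y, top B: go to r, push ε → (r, yyyyy, Z)
  ε-move, top Z: go to q, push BZ → (q, yyyyy, BZ)
  read y, top B: go to r, push ε → (r, yyyy, Z)
  ε-move, top Z: go to q, push BZ → (q, yyyy, BZ)
  read y, top B: go to r, push ε → (r, yyy, Z)
  ε-move, top Z: go to q, push BZ → (q, yyy, BZ)
  read y, top B: go to r, push ε → (r, yy, Z)
  ε-move, top Z: go to q, push BZ → (q, yy, BZ)
  read y, top B: go to r, push ε → (r, y, Z)
  ε-move, top Z: go to q, push BZ → (q, y, BZ)
  read y, top B: go to r, push ε → (r, ε, Z)
  ε-move, top Z: go to q, push BZ → (q, ε, BZ)
All input consumed in state q with stack BZ.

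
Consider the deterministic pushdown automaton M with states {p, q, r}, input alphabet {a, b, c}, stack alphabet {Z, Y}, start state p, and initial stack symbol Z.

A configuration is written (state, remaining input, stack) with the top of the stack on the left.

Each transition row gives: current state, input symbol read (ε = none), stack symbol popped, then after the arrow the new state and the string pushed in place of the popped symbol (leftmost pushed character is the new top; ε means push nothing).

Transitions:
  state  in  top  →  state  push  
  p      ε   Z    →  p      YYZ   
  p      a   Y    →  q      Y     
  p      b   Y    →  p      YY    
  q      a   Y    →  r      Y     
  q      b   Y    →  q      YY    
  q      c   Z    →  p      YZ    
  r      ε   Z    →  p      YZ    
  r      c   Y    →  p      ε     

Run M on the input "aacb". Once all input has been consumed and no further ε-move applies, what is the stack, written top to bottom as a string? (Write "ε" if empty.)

YYZ

(p, aacb, Z)
  ε-move, top Z: go to p, push YYZ → (p, aacb, YYZ)
  read a, top Y: go to q, push Y → (q, acb, YYZ)
  read a, top Y: go to r, push Y → (r, cb, YYZ)
  read c, top Y: go to p, push ε → (p, b, YZ)
  read b, top Y: go to p, push YY → (p, ε, YYZ)
All input consumed in state p with stack YYZ.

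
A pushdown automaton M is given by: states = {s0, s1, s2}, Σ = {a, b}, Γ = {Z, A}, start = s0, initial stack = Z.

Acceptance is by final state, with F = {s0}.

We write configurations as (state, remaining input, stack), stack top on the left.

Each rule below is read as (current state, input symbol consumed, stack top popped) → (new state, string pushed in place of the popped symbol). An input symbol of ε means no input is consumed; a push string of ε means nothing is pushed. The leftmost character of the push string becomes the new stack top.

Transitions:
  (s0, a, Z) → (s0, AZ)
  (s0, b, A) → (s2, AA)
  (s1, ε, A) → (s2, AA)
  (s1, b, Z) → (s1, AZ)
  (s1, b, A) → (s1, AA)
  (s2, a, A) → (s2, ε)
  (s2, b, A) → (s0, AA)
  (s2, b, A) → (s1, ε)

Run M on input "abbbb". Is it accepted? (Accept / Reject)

One accepting computation: (s0, abbbb, Z) ⊢ (s0, bbbb, AZ) ⊢ (s2, bbb, AAZ) ⊢ (s0, bb, AAAZ) ⊢ (s2, b, AAAAZ) ⊢ (s0, ε, AAAAAZ)
All input consumed and state s0 ∈ F.

Accept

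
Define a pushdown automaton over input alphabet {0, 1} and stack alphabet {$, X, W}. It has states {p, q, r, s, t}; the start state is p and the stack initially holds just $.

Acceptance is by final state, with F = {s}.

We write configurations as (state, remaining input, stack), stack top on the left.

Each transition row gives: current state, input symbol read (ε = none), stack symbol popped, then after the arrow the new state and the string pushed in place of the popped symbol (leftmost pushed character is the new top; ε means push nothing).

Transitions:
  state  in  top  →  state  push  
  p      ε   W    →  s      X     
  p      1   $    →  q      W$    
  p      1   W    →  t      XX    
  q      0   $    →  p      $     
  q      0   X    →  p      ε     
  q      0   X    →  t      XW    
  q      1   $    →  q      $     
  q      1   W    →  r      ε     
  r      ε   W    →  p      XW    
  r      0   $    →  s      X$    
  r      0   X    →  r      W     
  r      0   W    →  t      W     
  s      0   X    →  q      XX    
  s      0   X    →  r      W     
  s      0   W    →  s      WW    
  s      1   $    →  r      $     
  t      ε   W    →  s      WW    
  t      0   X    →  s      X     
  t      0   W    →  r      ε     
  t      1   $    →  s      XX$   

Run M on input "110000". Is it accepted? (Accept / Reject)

Accept

One accepting computation: (p, 110000, $) ⊢ (q, 10000, W$) ⊢ (r, 0000, $) ⊢ (s, 000, X$) ⊢ (q, 00, XX$) ⊢ (t, 0, XWX$) ⊢ (s, ε, XWX$)
All input consumed and state s ∈ F.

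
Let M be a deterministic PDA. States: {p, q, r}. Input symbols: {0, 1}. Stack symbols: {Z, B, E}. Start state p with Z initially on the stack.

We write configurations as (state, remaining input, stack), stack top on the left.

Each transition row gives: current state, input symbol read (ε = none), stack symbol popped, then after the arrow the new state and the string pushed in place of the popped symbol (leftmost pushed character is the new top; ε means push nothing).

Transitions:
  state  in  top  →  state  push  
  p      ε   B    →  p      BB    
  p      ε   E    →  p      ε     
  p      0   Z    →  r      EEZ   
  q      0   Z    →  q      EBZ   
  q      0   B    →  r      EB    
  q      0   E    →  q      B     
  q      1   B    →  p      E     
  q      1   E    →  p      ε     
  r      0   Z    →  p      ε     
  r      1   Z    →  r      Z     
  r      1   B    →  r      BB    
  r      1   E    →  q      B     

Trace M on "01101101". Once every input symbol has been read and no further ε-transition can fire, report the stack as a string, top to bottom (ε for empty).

(p, 01101101, Z)
  read 0, top Z: go to r, push EEZ → (r, 1101101, EEZ)
  read 1, top E: go to q, push B → (q, 101101, BEZ)
  read 1, top B: go to p, push E → (p, 01101, EEZ)
  ε-move, top E: go to p, push ε → (p, 01101, EZ)
  ε-move, top E: go to p, push ε → (p, 01101, Z)
  read 0, top Z: go to r, push EEZ → (r, 1101, EEZ)
  read 1, top E: go to q, push B → (q, 101, BEZ)
  read 1, top B: go to p, push E → (p, 01, EEZ)
  ε-move, top E: go to p, push ε → (p, 01, EZ)
  ε-move, top E: go to p, push ε → (p, 01, Z)
  read 0, top Z: go to r, push EEZ → (r, 1, EEZ)
  read 1, top E: go to q, push B → (q, ε, BEZ)
All input consumed in state q with stack BEZ.

BEZ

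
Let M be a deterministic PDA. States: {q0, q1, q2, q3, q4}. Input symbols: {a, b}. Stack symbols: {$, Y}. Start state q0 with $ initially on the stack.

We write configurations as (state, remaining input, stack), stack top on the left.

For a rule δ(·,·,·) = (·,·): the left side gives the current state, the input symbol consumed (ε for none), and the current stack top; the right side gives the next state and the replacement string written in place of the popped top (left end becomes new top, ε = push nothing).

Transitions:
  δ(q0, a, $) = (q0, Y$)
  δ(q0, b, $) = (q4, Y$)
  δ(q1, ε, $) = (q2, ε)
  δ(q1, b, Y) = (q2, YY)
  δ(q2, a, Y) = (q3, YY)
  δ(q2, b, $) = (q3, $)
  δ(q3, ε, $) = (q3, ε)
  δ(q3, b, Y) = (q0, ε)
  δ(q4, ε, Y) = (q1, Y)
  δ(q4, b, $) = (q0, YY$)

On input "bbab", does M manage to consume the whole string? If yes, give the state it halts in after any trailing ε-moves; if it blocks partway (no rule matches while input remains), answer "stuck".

(q0, bbab, $) ⊢ (q4, bab, Y$) ⊢ (q1, bab, Y$) ⊢ (q2, ab, YY$) ⊢ (q3, b, YYY$) ⊢ (q0, ε, YY$)
All input consumed; M is in state q0.

q0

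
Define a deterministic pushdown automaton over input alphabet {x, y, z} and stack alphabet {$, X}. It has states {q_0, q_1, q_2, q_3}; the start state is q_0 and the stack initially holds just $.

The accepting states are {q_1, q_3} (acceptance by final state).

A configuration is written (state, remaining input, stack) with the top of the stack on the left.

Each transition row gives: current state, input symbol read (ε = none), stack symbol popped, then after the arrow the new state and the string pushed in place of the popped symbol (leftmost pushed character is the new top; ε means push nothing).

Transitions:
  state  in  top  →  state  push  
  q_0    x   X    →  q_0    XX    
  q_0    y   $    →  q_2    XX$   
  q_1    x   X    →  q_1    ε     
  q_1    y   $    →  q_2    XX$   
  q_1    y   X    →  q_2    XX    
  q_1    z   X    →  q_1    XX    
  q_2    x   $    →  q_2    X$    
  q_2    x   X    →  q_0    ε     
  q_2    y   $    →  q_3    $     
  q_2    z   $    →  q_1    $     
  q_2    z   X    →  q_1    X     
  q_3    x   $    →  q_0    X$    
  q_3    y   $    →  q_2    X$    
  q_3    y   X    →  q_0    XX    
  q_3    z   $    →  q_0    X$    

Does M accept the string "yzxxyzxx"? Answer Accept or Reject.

(q_0, yzxxyzxx, $)
  read y, top $: go to q_2, push XX$ → (q_2, zxxyzxx, XX$)
  read z, top X: go to q_1, push X → (q_1, xxyzxx, XX$)
  read x, top X: go to q_1, push ε → (q_1, xyzxx, X$)
  read x, top X: go to q_1, push ε → (q_1, yzxx, $)
  read y, top $: go to q_2, push XX$ → (q_2, zxx, XX$)
  read z, top X: go to q_1, push X → (q_1, xx, XX$)
  read x, top X: go to q_1, push ε → (q_1, x, X$)
  read x, top X: go to q_1, push ε → (q_1, ε, $)
All input consumed; state q_1 ∈ F.

Accept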